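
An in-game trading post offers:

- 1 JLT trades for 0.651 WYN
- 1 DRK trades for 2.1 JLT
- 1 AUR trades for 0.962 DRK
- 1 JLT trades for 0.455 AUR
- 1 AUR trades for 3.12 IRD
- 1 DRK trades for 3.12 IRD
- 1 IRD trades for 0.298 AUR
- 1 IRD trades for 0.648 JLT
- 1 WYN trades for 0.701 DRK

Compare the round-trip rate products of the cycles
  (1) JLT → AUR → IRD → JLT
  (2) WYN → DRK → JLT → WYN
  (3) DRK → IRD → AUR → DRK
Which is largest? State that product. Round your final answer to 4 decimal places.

(1) 0.455 × 3.12 × 0.648 = 0.91990
(2) 0.701 × 2.1 × 0.651 = 0.95834
(3) 3.12 × 0.298 × 0.962 = 0.89443
Highest is cycle (2) at 0.9583 (≤1, no arbitrage).

0.9583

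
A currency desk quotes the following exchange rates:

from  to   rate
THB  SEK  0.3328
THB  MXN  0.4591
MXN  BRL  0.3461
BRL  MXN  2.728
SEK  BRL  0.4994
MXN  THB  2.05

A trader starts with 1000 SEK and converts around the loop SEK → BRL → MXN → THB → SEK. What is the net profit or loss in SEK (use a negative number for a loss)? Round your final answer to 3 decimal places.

-70.541

1000 SEK × 0.4994 = 499.4 BRL
499.4 BRL × 2.728 = 1362.3632 MXN
1362.3632 MXN × 2.05 = 2792.84456 THB
2792.84456 THB × 0.3328 = 929.458669568 SEK
Net change: 929.458669568 − 1000 = -70.541330432 SEK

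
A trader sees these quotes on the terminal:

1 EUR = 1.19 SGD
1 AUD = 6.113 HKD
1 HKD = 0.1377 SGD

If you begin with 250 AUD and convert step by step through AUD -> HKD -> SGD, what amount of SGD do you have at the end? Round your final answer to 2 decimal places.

250 AUD × 6.113 = 1528.25 HKD
1528.25 HKD × 0.1377 = 210.440025 SGD

210.44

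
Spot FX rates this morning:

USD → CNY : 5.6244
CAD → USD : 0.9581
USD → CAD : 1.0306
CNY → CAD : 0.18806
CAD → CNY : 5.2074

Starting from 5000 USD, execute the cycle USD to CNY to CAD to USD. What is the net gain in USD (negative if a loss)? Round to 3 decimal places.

67.030

5000 USD × 5.6244 = 28122 CNY
28122 CNY × 0.18806 = 5288.62332 CAD
5288.62332 CAD × 0.9581 = 5067.030002892 USD
Net change: 5067.030002892 − 5000 = 67.030002892 USD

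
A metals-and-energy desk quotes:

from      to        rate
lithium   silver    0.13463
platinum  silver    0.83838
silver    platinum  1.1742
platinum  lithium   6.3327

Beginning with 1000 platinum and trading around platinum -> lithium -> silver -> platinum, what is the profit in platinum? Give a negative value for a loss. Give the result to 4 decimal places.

1.0893

1000 platinum × 6.3327 = 6332.7 lithium
6332.7 lithium × 0.13463 = 852.571401 silver
852.571401 silver × 1.1742 = 1001.0893390542 platinum
Net change: 1001.0893390542 − 1000 = 1.0893390542 platinum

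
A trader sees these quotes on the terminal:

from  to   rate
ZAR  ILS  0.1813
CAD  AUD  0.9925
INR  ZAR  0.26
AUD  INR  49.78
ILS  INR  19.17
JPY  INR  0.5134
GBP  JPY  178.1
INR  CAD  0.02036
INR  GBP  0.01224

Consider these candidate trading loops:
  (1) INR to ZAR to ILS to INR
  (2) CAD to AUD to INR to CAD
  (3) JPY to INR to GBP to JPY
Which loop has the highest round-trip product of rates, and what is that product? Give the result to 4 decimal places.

1.1192

(1) 0.26 × 0.1813 × 19.17 = 0.90364
(2) 0.9925 × 49.78 × 0.02036 = 1.00592
(3) 0.5134 × 0.01224 × 178.1 = 1.11918
Highest is cycle (3) at 1.1192 (>1, arbitrage).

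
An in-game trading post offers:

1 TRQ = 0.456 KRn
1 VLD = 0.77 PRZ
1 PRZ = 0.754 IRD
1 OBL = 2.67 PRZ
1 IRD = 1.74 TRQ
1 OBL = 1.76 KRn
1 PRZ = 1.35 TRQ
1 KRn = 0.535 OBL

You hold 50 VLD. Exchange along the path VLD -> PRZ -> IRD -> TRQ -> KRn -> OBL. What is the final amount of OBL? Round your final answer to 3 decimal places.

50 VLD × 0.77 = 38.5 PRZ
38.5 PRZ × 0.754 = 29.029 IRD
29.029 IRD × 1.74 = 50.51046 TRQ
50.51046 TRQ × 0.456 = 23.03276976 KRn
23.03276976 KRn × 0.535 = 12.3225318216 OBL

12.323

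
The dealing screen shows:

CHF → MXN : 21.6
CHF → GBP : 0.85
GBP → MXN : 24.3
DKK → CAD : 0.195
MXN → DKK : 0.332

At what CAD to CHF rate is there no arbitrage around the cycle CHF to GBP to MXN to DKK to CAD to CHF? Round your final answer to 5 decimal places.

Known legs of the cycle: 0.85 × 24.3 × 0.332 × 0.195 = 1.3372047
For no arbitrage the full-cycle product must be 1, so the missing rate is 1 / 1.3372047 ≈ 0.7478287.

0.74783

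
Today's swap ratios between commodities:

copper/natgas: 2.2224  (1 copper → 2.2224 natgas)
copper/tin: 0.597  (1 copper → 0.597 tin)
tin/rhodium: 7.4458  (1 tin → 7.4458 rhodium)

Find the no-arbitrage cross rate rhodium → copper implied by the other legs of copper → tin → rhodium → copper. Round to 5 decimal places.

0.22496

Known legs of the cycle: 0.597 × 7.4458 = 4.4451426
For no arbitrage the full-cycle product must be 1, so the missing rate is 1 / 4.4451426 ≈ 0.2249647.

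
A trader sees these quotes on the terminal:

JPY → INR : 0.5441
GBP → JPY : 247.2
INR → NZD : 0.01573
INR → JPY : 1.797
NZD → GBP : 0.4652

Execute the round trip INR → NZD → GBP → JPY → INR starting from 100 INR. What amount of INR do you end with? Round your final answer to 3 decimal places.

100 INR × 0.01573 = 1.573 NZD
1.573 NZD × 0.4652 = 0.7317596 GBP
0.7317596 GBP × 247.2 = 180.89097312 JPY
180.89097312 JPY × 0.5441 = 98.422778474592 INR

98.423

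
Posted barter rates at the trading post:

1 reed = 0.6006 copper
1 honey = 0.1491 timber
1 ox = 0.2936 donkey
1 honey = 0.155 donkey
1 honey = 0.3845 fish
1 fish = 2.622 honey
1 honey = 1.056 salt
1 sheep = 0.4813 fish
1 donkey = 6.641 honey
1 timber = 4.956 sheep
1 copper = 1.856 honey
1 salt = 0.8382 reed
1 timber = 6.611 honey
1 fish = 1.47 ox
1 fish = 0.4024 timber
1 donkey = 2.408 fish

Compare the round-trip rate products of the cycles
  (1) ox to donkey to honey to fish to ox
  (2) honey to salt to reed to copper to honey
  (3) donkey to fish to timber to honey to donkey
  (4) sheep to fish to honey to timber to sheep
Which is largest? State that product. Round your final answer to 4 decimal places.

(1) 0.2936 × 6.641 × 0.3845 × 1.47 = 1.10205
(2) 1.056 × 0.8382 × 0.6006 × 1.856 = 0.98668
(3) 2.408 × 0.4024 × 6.611 × 0.155 = 0.99292
(4) 0.4813 × 2.622 × 0.1491 × 4.956 = 0.93252
Highest is cycle (1) at 1.1021 (>1, arbitrage).

1.1021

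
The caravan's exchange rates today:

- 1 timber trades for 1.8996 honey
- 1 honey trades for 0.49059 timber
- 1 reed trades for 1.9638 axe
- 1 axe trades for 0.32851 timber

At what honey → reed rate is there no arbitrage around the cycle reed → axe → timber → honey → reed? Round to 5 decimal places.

Known legs of the cycle: 1.9638 × 0.32851 × 1.8996 = 1.2254850310248
For no arbitrage the full-cycle product must be 1, so the missing rate is 1 / 1.2254850310248 ≈ 0.8160034.

0.81600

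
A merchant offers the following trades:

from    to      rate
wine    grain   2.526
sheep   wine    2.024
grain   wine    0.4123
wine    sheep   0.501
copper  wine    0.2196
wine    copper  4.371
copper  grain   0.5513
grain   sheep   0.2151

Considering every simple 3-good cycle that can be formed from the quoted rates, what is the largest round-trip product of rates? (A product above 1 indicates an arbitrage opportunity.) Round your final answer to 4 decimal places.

1.0997

sheep→wine→grain→sheep: 2.024 × 2.526 × 0.2151 = 1.09973
copper→grain→wine→copper: 0.5513 × 0.4123 × 4.371 = 0.99353
Maximum is sheep→wine→grain→sheep at 1.0997; arbitrage exists.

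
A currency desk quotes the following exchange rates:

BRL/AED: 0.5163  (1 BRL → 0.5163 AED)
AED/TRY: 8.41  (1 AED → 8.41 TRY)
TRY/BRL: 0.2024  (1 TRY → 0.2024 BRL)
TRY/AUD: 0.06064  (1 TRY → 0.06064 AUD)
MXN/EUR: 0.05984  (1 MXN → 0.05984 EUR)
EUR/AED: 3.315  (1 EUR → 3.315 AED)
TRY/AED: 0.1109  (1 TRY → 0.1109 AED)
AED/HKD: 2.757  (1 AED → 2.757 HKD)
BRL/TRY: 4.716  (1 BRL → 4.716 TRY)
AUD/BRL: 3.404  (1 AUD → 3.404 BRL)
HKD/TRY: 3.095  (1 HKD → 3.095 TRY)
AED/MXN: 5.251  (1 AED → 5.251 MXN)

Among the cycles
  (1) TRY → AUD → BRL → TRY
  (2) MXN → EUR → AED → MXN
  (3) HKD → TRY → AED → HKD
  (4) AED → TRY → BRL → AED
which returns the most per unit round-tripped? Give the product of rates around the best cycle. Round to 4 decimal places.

1.0416

(1) 0.06064 × 3.404 × 4.716 = 0.97347
(2) 0.05984 × 3.315 × 5.251 = 1.04164
(3) 3.095 × 0.1109 × 2.757 = 0.94630
(4) 8.41 × 0.2024 × 0.5163 = 0.87884
Highest is cycle (2) at 1.0416 (>1, arbitrage).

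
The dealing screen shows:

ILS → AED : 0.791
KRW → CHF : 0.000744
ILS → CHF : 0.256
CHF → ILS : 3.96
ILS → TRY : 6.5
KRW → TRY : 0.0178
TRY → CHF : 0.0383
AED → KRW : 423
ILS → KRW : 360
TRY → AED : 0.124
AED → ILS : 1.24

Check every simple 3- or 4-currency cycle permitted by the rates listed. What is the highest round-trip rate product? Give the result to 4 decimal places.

ILS→KRW→CHF→ILS: 360 × 0.000744 × 3.96 = 1.06065
ILS→TRY→AED→ILS: 6.5 × 0.124 × 1.24 = 0.99944
ILS→TRY→CHF→ILS: 6.5 × 0.0383 × 3.96 = 0.98584
ILS→AED→KRW→CHF→ILS: 0.791 × 423 × 0.000744 × 3.96 = 0.98579
ILS→KRW→TRY→AED→ILS: 360 × 0.0178 × 0.124 × 1.24 = 0.98529
ILS→KRW→TRY→CHF→ILS: 360 × 0.0178 × 0.0383 × 3.96 = 0.97189
TRY→AED→KRW→TRY: 0.124 × 423 × 0.0178 = 0.93365
Maximum is ILS→KRW→CHF→ILS at 1.0606; arbitrage exists.

1.0606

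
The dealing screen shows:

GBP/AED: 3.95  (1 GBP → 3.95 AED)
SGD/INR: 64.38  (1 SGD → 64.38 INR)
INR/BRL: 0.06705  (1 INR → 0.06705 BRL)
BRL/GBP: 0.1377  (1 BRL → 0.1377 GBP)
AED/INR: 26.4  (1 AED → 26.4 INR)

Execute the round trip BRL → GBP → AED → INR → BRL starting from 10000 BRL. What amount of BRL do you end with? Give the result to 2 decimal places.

10000 BRL × 0.1377 = 1377 GBP
1377 GBP × 3.95 = 5439.15 AED
5439.15 AED × 26.4 = 143593.56 INR
143593.56 INR × 0.06705 = 9627.948198 BRL

9627.95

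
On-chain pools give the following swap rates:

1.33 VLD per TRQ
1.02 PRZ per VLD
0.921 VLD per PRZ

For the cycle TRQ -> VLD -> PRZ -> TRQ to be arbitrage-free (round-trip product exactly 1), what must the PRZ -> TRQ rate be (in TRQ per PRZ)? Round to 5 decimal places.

0.73714

Known legs of the cycle: 1.33 × 1.02 = 1.3566
For no arbitrage the full-cycle product must be 1, so the missing rate is 1 / 1.3566 ≈ 0.7371370.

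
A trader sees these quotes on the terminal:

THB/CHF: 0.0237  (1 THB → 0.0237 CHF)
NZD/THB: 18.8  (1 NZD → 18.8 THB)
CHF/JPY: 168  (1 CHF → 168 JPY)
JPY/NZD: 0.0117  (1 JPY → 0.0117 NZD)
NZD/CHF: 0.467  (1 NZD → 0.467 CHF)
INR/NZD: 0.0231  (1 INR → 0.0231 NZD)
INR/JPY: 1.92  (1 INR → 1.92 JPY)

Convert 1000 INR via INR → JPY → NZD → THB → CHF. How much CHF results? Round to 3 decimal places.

1000 INR × 1.92 = 1920 JPY
1920 JPY × 0.0117 = 22.464 NZD
22.464 NZD × 18.8 = 422.3232 THB
422.3232 THB × 0.0237 = 10.00905984 CHF

10.009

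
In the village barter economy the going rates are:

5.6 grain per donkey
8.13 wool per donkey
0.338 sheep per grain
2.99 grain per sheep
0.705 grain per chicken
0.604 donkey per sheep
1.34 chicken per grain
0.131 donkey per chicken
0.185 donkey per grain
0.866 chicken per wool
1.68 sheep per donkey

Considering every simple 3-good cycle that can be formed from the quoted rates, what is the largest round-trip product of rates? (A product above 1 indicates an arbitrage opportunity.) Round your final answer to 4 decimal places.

sheep→donkey→grain→sheep: 0.604 × 5.6 × 0.338 = 1.14325
chicken→donkey→grain→chicken: 0.131 × 5.6 × 1.34 = 0.98302
sheep→grain→donkey→sheep: 2.99 × 0.185 × 1.68 = 0.92929
wool→chicken→donkey→wool: 0.866 × 0.131 × 8.13 = 0.92232
Maximum is sheep→donkey→grain→sheep at 1.1433; arbitrage exists.

1.1433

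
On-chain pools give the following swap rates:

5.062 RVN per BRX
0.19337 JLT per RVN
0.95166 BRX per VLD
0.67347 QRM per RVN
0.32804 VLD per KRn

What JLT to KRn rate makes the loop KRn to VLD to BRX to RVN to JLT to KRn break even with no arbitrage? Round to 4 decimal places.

Known legs of the cycle: 0.32804 × 0.95166 × 5.062 × 0.19337 = 0.305576432804676816
For no arbitrage the full-cycle product must be 1, so the missing rate is 1 / 0.305576432804676816 ≈ 3.272504.

3.2725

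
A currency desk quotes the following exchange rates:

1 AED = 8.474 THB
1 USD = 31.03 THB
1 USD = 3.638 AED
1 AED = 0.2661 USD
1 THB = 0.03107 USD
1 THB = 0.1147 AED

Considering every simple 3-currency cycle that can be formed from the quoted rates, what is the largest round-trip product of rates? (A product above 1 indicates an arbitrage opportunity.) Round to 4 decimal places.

0.9578

AED→THB→USD→AED: 8.474 × 0.03107 × 3.638 = 0.95784
AED→USD→THB→AED: 0.2661 × 31.03 × 0.1147 = 0.94709
Maximum is AED→THB→USD→AED at 0.9578; no arbitrage — every cycle loses value.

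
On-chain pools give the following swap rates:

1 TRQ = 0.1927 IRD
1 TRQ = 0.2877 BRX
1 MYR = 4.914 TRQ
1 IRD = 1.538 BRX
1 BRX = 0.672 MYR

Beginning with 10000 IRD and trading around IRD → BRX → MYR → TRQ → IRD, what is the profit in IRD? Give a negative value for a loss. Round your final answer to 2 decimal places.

10000 IRD × 1.538 = 15380 BRX
15380 BRX × 0.672 = 10335.36 MYR
10335.36 MYR × 4.914 = 50787.95904 TRQ
50787.95904 TRQ × 0.1927 = 9786.839707008 IRD
Net change: 9786.839707008 − 10000 = -213.160292992 IRD

-213.16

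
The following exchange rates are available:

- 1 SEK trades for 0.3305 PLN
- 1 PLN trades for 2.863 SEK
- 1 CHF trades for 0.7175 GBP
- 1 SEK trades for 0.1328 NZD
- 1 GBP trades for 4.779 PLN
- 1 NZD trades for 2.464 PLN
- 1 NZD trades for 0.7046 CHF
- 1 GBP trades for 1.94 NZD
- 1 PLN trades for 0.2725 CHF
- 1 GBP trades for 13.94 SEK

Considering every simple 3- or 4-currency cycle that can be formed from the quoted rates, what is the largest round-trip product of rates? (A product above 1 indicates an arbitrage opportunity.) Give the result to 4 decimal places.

NZD→CHF→GBP→NZD: 0.7046 × 0.7175 × 1.94 = 0.98077
NZD→PLN→SEK→NZD: 2.464 × 2.863 × 0.1328 = 0.93683
NZD→CHF→GBP→SEK→NZD: 0.7046 × 0.7175 × 13.94 × 0.1328 = 0.93589
NZD→PLN→CHF→GBP→NZD: 2.464 × 0.2725 × 0.7175 × 1.94 = 0.93461
GBP→PLN→CHF→GBP: 4.779 × 0.2725 × 0.7175 = 0.93438
GBP→SEK→PLN→CHF→GBP: 13.94 × 0.3305 × 0.2725 × 0.7175 = 0.90079
Maximum is NZD→CHF→GBP→NZD at 0.9808; no arbitrage — every cycle loses value.

0.9808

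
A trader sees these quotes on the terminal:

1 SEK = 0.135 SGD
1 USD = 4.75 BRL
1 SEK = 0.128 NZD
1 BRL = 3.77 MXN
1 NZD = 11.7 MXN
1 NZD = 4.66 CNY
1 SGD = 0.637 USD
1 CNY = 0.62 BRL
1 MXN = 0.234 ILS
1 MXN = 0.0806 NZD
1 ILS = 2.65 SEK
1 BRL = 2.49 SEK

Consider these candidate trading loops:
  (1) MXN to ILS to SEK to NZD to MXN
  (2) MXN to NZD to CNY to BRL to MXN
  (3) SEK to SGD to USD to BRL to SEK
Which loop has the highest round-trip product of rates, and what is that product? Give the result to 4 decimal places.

(1) 0.234 × 2.65 × 0.128 × 11.7 = 0.92866
(2) 0.0806 × 4.66 × 0.62 × 3.77 = 0.87792
(3) 0.135 × 0.637 × 4.75 × 2.49 = 1.01711
Highest is cycle (3) at 1.0171 (>1, arbitrage).

1.0171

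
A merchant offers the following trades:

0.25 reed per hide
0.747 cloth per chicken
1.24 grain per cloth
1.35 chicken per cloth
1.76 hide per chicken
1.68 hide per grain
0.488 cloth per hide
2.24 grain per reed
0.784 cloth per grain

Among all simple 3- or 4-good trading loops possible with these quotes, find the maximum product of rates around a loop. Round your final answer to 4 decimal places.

chicken→hide→cloth→chicken: 1.76 × 0.488 × 1.35 = 1.15949
grain→hide→cloth→grain: 1.68 × 0.488 × 1.24 = 1.01660
grain→hide→reed→grain: 1.68 × 0.25 × 2.24 = 0.94080
Maximum is chicken→hide→cloth→chicken at 1.1595; arbitrage exists.

1.1595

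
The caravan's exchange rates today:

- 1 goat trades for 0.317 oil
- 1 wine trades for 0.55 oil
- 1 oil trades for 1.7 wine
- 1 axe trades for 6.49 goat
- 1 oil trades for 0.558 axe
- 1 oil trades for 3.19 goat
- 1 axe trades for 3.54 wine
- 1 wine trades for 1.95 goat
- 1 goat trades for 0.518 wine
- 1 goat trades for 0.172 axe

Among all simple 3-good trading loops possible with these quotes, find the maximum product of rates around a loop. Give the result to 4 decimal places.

1.1873

goat→axe→wine→goat: 0.172 × 3.54 × 1.95 = 1.18732
goat→oil→axe→goat: 0.317 × 0.558 × 6.49 = 1.14799
oil→axe→wine→oil: 0.558 × 3.54 × 0.55 = 1.08643
goat→oil→wine→goat: 0.317 × 1.7 × 1.95 = 1.05086
goat→wine→oil→goat: 0.518 × 0.55 × 3.19 = 0.90883
Maximum is goat→axe→wine→goat at 1.1873; arbitrage exists.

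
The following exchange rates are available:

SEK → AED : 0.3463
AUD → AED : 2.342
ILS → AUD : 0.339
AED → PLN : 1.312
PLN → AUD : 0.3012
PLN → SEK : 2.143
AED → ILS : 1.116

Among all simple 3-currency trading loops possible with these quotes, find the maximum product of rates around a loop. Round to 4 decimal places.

0.9737

AED→PLN→SEK→AED: 1.312 × 2.143 × 0.3463 = 0.97366
AED→PLN→AUD→AED: 1.312 × 0.3012 × 2.342 = 0.92550
AED→ILS→AUD→AED: 1.116 × 0.339 × 2.342 = 0.88603
Maximum is AED→PLN→SEK→AED at 0.9737; no arbitrage — every cycle loses value.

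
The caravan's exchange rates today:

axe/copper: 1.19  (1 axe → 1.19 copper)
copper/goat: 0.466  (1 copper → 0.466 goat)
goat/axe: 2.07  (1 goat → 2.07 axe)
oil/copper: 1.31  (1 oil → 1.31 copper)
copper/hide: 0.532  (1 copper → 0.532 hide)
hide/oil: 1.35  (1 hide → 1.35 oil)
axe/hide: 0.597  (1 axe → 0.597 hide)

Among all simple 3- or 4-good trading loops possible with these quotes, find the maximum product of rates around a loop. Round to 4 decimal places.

1.1479

axe→copper→goat→axe: 1.19 × 0.466 × 2.07 = 1.14790
oil→copper→hide→oil: 1.31 × 0.532 × 1.35 = 0.94084
Maximum is axe→copper→goat→axe at 1.1479; arbitrage exists.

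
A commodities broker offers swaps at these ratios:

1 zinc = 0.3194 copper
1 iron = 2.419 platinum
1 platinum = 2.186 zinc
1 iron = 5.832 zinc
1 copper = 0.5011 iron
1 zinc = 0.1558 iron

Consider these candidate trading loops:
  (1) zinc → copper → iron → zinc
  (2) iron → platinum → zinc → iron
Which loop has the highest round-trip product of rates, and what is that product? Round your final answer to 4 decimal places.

0.9334

(1) 0.3194 × 0.5011 × 5.832 = 0.93342
(2) 2.419 × 2.186 × 0.1558 = 0.82386
Highest is cycle (1) at 0.9334 (≤1, no arbitrage).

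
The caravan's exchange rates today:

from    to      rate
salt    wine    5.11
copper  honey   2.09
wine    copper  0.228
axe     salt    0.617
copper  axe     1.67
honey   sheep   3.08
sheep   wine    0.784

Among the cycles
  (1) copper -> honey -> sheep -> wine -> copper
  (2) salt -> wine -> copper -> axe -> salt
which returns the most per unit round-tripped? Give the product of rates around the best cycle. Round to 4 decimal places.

1.2005

(1) 2.09 × 3.08 × 0.784 × 0.228 = 1.15066
(2) 5.11 × 0.228 × 1.67 × 0.617 = 1.20049
Highest is cycle (2) at 1.2005 (>1, arbitrage).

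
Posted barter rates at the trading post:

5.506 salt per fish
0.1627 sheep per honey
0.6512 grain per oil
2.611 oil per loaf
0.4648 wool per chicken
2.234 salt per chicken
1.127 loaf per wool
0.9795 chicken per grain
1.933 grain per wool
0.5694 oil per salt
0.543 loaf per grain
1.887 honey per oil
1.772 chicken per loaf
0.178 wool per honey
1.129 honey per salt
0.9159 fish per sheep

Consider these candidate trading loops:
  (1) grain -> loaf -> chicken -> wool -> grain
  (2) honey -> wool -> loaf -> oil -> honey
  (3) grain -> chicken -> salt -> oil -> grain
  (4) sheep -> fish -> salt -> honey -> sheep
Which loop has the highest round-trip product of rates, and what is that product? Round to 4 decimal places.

(1) 0.543 × 1.772 × 0.4648 × 1.933 = 0.86449
(2) 0.178 × 1.127 × 2.611 × 1.887 = 0.98838
(3) 0.9795 × 2.234 × 0.5694 × 0.6512 = 0.81137
(4) 0.9159 × 5.506 × 1.129 × 0.1627 = 0.92633
Highest is cycle (2) at 0.9884 (≤1, no arbitrage).

0.9884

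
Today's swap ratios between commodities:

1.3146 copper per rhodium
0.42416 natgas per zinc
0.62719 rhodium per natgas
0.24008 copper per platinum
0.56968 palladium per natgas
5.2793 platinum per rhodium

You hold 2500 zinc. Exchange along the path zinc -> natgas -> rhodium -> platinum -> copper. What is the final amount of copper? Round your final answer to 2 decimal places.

842.95

2500 zinc × 0.42416 = 1060.4 natgas
1060.4 natgas × 0.62719 = 665.072276 rhodium
665.072276 rhodium × 5.2793 = 3511.1160666868 platinum
3511.1160666868 platinum × 0.24008 = 842.948745290166944 copper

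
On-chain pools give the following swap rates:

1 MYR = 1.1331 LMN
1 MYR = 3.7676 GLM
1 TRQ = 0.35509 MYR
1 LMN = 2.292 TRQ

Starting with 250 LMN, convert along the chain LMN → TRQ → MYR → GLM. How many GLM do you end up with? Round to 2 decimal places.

766.58

250 LMN × 2.292 = 573 TRQ
573 TRQ × 0.35509 = 203.46657 MYR
203.46657 MYR × 3.7676 = 766.580649132 GLM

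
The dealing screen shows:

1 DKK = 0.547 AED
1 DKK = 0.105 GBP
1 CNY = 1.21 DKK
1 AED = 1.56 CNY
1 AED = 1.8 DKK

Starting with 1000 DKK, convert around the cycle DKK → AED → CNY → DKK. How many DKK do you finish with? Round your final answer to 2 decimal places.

1032.52

1000 DKK × 0.547 = 547 AED
547 AED × 1.56 = 853.32 CNY
853.32 CNY × 1.21 = 1032.5172 DKK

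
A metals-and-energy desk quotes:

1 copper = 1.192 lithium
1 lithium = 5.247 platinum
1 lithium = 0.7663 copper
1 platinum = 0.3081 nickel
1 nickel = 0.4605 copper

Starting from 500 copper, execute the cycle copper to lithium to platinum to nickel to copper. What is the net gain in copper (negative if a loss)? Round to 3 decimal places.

500 copper × 1.192 = 596 lithium
596 lithium × 5.247 = 3127.212 platinum
3127.212 platinum × 0.3081 = 963.4940172 nickel
963.4940172 nickel × 0.4605 = 443.6889949206 copper
Net change: 443.6889949206 − 500 = -56.3110050794 copper

-56.311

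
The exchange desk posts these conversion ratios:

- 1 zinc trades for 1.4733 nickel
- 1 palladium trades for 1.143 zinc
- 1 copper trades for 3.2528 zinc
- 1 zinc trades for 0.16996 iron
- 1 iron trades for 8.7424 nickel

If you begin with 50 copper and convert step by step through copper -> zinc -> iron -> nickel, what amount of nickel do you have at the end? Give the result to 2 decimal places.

50 copper × 3.2528 = 162.64 zinc
162.64 zinc × 0.16996 = 27.6422944 iron
27.6422944 iron × 8.7424 = 241.65999456256 nickel

241.66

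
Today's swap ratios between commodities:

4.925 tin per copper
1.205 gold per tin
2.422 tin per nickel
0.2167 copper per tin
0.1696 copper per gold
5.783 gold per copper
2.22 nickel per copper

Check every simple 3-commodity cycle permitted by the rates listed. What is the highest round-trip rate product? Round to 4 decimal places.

1.1652

copper→nickel→tin→copper: 2.22 × 2.422 × 0.2167 = 1.16516
copper→tin→gold→copper: 4.925 × 1.205 × 0.1696 = 1.00651
Maximum is copper→nickel→tin→copper at 1.1652; arbitrage exists.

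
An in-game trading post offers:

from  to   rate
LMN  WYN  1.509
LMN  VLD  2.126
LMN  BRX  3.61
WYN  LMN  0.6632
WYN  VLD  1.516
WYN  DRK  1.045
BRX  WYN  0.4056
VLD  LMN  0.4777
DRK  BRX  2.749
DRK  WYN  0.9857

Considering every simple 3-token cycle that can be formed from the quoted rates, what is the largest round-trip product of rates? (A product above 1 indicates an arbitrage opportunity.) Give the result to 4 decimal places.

1.1652

DRK→BRX→WYN→DRK: 2.749 × 0.4056 × 1.045 = 1.16517
LMN→WYN→VLD→LMN: 1.509 × 1.516 × 0.4777 = 1.09281
LMN→BRX→WYN→LMN: 3.61 × 0.4056 × 0.6632 = 0.97107
Maximum is DRK→BRX→WYN→DRK at 1.1652; arbitrage exists.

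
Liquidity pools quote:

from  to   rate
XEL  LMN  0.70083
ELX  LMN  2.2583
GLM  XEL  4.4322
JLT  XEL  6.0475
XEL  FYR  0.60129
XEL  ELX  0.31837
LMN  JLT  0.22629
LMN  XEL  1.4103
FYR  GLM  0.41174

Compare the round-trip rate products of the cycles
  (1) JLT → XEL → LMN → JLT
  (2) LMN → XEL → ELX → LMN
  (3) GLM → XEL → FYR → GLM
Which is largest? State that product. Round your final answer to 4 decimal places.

(1) 6.0475 × 0.70083 × 0.22629 = 0.95908
(2) 1.4103 × 0.31837 × 2.2583 = 1.01397
(3) 4.4322 × 0.60129 × 0.41174 = 1.09730
Highest is cycle (3) at 1.0973 (>1, arbitrage).

1.0973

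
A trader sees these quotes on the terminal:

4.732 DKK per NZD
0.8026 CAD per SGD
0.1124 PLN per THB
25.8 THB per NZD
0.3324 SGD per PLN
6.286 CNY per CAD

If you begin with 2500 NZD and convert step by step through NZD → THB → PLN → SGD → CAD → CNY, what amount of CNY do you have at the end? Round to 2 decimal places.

12157.96

2500 NZD × 25.8 = 64500 THB
64500 THB × 0.1124 = 7249.8 PLN
7249.8 PLN × 0.3324 = 2409.83352 SGD
2409.83352 SGD × 0.8026 = 1934.132383152 CAD
1934.132383152 CAD × 6.286 = 12157.956160493472 CNY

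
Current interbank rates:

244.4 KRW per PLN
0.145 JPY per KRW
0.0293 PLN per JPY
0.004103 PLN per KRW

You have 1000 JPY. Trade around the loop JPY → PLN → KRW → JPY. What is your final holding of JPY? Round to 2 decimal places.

1000 JPY × 0.0293 = 29.3 PLN
29.3 PLN × 244.4 = 7160.92 KRW
7160.92 KRW × 0.145 = 1038.3334 JPY

1038.33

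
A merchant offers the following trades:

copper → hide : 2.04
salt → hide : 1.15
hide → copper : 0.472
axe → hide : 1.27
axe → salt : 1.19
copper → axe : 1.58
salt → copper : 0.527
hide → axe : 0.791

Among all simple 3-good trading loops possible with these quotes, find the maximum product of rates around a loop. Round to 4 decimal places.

hide→axe→salt→hide: 0.791 × 1.19 × 1.15 = 1.08248
copper→axe→salt→copper: 1.58 × 1.19 × 0.527 = 0.99087
copper→axe→hide→copper: 1.58 × 1.27 × 0.472 = 0.94712
Maximum is hide→axe→salt→hide at 1.0825; arbitrage exists.

1.0825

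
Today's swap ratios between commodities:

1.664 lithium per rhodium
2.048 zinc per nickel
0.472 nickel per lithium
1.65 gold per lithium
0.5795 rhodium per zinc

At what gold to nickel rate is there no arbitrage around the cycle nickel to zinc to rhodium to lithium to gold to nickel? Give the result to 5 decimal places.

Known legs of the cycle: 2.048 × 0.5795 × 1.664 × 1.65 = 3.2585220096
For no arbitrage the full-cycle product must be 1, so the missing rate is 1 / 3.2585220096 ≈ 0.3068876.

0.30689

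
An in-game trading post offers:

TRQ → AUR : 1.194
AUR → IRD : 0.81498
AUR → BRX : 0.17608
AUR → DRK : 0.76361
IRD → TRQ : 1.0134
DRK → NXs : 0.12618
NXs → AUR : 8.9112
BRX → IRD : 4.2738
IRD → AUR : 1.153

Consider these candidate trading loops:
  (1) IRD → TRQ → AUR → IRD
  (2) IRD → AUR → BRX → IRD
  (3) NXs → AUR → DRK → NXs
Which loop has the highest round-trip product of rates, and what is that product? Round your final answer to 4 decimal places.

(1) 1.0134 × 1.194 × 0.81498 = 0.98613
(2) 1.153 × 0.17608 × 4.2738 = 0.86767
(3) 8.9112 × 0.76361 × 0.12618 = 0.85861
Highest is cycle (1) at 0.9861 (≤1, no arbitrage).

0.9861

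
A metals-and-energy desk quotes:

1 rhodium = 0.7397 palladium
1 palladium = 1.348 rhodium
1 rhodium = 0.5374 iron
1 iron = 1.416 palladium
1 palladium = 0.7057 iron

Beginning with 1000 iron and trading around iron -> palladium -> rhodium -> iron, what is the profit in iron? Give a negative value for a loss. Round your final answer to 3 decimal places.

25.772

1000 iron × 1.416 = 1416 palladium
1416 palladium × 1.348 = 1908.768 rhodium
1908.768 rhodium × 0.5374 = 1025.7719232 iron
Net change: 1025.7719232 − 1000 = 25.7719232 iron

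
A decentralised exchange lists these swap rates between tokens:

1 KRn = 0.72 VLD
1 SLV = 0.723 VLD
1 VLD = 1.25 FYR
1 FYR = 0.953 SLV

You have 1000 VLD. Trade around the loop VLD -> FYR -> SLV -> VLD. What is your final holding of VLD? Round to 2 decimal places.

861.27

1000 VLD × 1.25 = 1250 FYR
1250 FYR × 0.953 = 1191.25 SLV
1191.25 SLV × 0.723 = 861.27375 VLD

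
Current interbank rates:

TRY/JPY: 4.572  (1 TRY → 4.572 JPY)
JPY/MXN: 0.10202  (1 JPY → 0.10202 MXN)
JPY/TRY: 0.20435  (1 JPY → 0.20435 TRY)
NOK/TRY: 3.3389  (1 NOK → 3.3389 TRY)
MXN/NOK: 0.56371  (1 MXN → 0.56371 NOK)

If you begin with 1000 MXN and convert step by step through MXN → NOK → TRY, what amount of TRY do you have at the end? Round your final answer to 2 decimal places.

1882.17

1000 MXN × 0.56371 = 563.71 NOK
563.71 NOK × 3.3389 = 1882.171319 TRY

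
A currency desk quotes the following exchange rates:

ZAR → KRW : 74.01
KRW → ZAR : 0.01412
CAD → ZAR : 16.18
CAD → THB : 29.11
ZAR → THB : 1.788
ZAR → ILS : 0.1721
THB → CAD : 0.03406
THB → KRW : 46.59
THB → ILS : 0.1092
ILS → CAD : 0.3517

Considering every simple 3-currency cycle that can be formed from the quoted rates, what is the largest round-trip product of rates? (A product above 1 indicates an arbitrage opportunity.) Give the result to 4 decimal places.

THB→KRW→ZAR→THB: 46.59 × 0.01412 × 1.788 = 1.17624
ILS→CAD→THB→ILS: 0.3517 × 29.11 × 0.1092 = 1.11799
THB→CAD→ZAR→THB: 0.03406 × 16.18 × 1.788 = 0.98535
ILS→CAD→ZAR→ILS: 0.3517 × 16.18 × 0.1721 = 0.97934
Maximum is THB→KRW→ZAR→THB at 1.1762; arbitrage exists.

1.1762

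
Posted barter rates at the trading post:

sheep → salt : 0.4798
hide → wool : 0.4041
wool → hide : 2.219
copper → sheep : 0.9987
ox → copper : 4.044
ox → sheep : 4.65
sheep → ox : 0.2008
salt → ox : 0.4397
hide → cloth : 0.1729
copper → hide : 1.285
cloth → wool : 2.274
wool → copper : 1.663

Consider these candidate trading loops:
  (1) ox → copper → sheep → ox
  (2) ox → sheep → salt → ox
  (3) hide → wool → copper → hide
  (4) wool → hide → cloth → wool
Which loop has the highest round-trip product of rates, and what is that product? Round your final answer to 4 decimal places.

(1) 4.044 × 0.9987 × 0.2008 = 0.81098
(2) 4.65 × 0.4798 × 0.4397 = 0.98100
(3) 0.4041 × 1.663 × 1.285 = 0.86354
(4) 2.219 × 0.1729 × 2.274 = 0.87245
Highest is cycle (2) at 0.9810 (≤1, no arbitrage).

0.9810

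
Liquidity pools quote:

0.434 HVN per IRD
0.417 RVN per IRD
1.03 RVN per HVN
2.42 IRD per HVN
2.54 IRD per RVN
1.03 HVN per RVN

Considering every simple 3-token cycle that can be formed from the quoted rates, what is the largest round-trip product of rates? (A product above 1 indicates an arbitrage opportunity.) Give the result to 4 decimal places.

HVN→RVN→IRD→HVN: 1.03 × 2.54 × 0.434 = 1.13543
HVN→IRD→RVN→HVN: 2.42 × 0.417 × 1.03 = 1.03941
Maximum is HVN→RVN→IRD→HVN at 1.1354; arbitrage exists.

1.1354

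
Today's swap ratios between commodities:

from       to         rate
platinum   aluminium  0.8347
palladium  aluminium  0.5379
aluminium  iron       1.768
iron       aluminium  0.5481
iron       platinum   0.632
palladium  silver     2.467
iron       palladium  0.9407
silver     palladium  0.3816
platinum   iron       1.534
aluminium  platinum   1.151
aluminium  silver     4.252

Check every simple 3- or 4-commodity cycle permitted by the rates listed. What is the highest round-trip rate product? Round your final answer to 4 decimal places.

iron→aluminium→platinum→iron: 0.5481 × 1.151 × 1.534 = 0.96774
iron→platinum→aluminium→iron: 0.632 × 0.8347 × 1.768 = 0.93267
iron→palladium→aluminium→iron: 0.9407 × 0.5379 × 1.768 = 0.89461
iron→palladium→aluminium→platinum→iron: 0.9407 × 0.5379 × 1.151 × 1.534 = 0.89342
silver→palladium→aluminium→silver: 0.3816 × 0.5379 × 4.252 = 0.87278
Maximum is iron→aluminium→platinum→iron at 0.9677; no arbitrage — every cycle loses value.

0.9677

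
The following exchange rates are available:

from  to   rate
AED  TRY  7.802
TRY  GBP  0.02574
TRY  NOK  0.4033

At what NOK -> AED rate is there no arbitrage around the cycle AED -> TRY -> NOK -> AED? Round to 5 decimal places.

Known legs of the cycle: 7.802 × 0.4033 = 3.1465466
For no arbitrage the full-cycle product must be 1, so the missing rate is 1 / 3.1465466 ≈ 0.3178087.

0.31781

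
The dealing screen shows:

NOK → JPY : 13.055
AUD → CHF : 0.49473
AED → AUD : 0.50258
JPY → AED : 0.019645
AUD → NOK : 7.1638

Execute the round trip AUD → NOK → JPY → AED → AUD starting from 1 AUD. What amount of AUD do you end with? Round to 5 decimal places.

1 AUD × 7.1638 = 7.1638 NOK
7.1638 NOK × 13.055 = 93.523409 JPY
93.523409 JPY × 0.019645 = 1.837267369805 AED
1.837267369805 AED × 0.50258 = 0.9233738347165969 AUD

0.92337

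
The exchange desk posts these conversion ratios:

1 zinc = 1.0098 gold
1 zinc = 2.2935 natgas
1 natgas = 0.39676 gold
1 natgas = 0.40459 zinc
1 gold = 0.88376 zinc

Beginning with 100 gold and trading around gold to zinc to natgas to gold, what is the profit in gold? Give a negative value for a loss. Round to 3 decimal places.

-19.581

100 gold × 0.88376 = 88.376 zinc
88.376 zinc × 2.2935 = 202.690356 natgas
202.690356 natgas × 0.39676 = 80.41942564656 gold
Net change: 80.41942564656 − 100 = -19.58057435344 gold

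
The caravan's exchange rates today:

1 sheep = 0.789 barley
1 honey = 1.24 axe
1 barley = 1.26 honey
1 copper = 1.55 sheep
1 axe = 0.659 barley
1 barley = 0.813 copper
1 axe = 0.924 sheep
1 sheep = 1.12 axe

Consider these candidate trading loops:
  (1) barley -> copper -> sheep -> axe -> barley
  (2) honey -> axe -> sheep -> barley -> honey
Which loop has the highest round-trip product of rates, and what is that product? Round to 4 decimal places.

1.1390

(1) 0.813 × 1.55 × 1.12 × 0.659 = 0.93009
(2) 1.24 × 0.924 × 0.789 × 1.26 = 1.13905
Highest is cycle (2) at 1.1390 (>1, arbitrage).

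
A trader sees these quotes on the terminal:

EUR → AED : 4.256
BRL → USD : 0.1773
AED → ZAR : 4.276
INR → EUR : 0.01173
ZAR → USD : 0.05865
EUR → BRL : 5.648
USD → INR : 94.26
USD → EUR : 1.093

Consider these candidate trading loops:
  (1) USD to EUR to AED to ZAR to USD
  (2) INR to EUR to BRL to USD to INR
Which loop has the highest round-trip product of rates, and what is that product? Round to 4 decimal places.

1.1666

(1) 1.093 × 4.256 × 4.276 × 0.05865 = 1.16661
(2) 0.01173 × 5.648 × 0.1773 × 94.26 = 1.10721
Highest is cycle (1) at 1.1666 (>1, arbitrage).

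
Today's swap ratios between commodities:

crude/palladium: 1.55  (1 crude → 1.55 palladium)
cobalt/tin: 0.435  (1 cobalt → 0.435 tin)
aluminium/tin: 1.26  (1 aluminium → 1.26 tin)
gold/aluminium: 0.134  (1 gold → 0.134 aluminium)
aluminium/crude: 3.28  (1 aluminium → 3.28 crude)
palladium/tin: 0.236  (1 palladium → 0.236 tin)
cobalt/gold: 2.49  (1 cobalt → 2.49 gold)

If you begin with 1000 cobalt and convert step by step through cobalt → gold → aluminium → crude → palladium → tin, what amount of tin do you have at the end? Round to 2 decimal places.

400.33

1000 cobalt × 2.49 = 2490 gold
2490 gold × 0.134 = 333.66 aluminium
333.66 aluminium × 3.28 = 1094.4048 crude
1094.4048 crude × 1.55 = 1696.32744 palladium
1696.32744 palladium × 0.236 = 400.33327584 tin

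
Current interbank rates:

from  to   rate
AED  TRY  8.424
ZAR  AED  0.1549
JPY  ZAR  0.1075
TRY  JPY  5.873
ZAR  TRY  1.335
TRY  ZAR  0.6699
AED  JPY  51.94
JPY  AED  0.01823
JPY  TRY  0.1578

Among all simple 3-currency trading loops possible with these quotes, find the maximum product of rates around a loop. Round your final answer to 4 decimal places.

0.9019

JPY→AED→TRY→JPY: 0.01823 × 8.424 × 5.873 = 0.90191
ZAR→AED→TRY→ZAR: 0.1549 × 8.424 × 0.6699 = 0.87414
ZAR→AED→JPY→ZAR: 0.1549 × 51.94 × 0.1075 = 0.86489
ZAR→TRY→JPY→ZAR: 1.335 × 5.873 × 0.1075 = 0.84285
Maximum is JPY→AED→TRY→JPY at 0.9019; no arbitrage — every cycle loses value.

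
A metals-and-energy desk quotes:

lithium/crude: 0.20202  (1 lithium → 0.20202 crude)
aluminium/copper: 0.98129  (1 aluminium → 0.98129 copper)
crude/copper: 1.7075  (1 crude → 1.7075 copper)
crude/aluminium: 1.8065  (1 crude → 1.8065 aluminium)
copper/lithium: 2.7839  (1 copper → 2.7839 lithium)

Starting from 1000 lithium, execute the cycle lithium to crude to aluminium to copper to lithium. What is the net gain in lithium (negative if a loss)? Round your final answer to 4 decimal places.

-3.0271

1000 lithium × 0.20202 = 202.02 crude
202.02 crude × 1.8065 = 364.94913 aluminium
364.94913 aluminium × 0.98129 = 358.1209317777 copper
358.1209317777 copper × 2.7839 = 996.97286197593903 lithium
Net change: 996.97286197593903 − 1000 = -3.02713802406097 lithium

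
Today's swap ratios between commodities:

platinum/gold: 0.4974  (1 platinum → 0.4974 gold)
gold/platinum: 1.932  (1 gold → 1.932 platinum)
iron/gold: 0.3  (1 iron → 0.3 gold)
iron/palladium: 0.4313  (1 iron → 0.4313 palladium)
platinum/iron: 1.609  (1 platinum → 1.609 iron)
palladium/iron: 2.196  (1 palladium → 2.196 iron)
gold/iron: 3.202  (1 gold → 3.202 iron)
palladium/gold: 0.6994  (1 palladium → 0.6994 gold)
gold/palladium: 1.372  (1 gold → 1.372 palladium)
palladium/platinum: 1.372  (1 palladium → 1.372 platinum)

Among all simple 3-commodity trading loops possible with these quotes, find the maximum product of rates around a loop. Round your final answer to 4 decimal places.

gold→iron→palladium→gold: 3.202 × 0.4313 × 0.6994 = 0.96589
platinum→iron→palladium→platinum: 1.609 × 0.4313 × 1.372 = 0.95212
platinum→gold→palladium→platinum: 0.4974 × 1.372 × 1.372 = 0.93630
platinum→iron→gold→platinum: 1.609 × 0.3 × 1.932 = 0.93258
gold→palladium→iron→gold: 1.372 × 2.196 × 0.3 = 0.90387
Maximum is gold→iron→palladium→gold at 0.9659; no arbitrage — every cycle loses value.

0.9659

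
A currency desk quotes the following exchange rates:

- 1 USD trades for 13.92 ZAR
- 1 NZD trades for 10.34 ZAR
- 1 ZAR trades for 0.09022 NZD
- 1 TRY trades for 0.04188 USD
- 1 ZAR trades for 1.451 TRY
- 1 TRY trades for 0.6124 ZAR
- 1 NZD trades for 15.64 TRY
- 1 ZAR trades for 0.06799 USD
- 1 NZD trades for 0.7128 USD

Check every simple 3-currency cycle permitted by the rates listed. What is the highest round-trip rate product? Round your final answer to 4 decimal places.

USD→ZAR→NZD→USD: 13.92 × 0.09022 × 0.7128 = 0.89518
ZAR→NZD→TRY→ZAR: 0.09022 × 15.64 × 0.6124 = 0.86412
USD→ZAR→TRY→USD: 13.92 × 1.451 × 0.04188 = 0.84589
Maximum is USD→ZAR→NZD→USD at 0.8952; no arbitrage — every cycle loses value.

0.8952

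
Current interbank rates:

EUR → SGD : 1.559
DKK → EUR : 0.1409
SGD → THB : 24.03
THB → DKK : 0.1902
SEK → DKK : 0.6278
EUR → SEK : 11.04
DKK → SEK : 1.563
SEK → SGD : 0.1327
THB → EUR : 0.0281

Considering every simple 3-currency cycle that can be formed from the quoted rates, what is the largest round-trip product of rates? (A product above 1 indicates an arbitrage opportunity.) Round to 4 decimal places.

THB→EUR→SGD→THB: 0.0281 × 1.559 × 24.03 = 1.05270
SEK→DKK→EUR→SEK: 0.6278 × 0.1409 × 11.04 = 0.97657
Maximum is THB→EUR→SGD→THB at 1.0527; arbitrage exists.

1.0527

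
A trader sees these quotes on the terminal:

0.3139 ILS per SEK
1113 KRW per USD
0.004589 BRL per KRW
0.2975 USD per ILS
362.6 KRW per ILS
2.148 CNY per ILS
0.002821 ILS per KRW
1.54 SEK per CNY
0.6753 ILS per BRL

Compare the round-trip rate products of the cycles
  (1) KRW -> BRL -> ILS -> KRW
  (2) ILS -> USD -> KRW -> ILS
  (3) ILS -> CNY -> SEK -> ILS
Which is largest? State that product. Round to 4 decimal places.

1.1237

(1) 0.004589 × 0.6753 × 362.6 = 1.12368
(2) 0.2975 × 1113 × 0.002821 = 0.93408
(3) 2.148 × 1.54 × 0.3139 = 1.03836
Highest is cycle (1) at 1.1237 (>1, arbitrage).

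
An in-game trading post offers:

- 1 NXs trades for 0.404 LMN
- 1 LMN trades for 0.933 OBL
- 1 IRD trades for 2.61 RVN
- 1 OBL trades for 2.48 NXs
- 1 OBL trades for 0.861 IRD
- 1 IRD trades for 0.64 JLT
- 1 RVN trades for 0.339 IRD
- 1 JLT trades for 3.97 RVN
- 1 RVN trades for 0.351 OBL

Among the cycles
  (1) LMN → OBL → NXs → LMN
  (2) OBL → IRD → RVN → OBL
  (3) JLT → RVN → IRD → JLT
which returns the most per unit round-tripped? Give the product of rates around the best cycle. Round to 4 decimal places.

(1) 0.933 × 2.48 × 0.404 = 0.93479
(2) 0.861 × 2.61 × 0.351 = 0.78877
(3) 3.97 × 0.339 × 0.64 = 0.86133
Highest is cycle (1) at 0.9348 (≤1, no arbitrage).

0.9348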